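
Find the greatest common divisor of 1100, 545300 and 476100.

1100 = 2² · 5² · 11; 545300 = 2² · 5² · 7 · 19 · 41; 476100 = 2² · 3² · 5² · 23²
gcd takes min exponent of each prime: 2² · 5² = 100

100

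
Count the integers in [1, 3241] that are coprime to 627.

627 = 3·11·19. Inclusion–exclusion on these primes:
3241 − ⌊3241/3⌋ − ⌊3241/11⌋ − ⌊3241/19⌋ + ⌊3241/33⌋ + ⌊3241/57⌋ + ⌊3241/209⌋ − ⌊3241/627⌋ = 1861

1861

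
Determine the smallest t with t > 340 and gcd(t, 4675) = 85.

Multiples of 85 above 340: 85·5, 85·6, … . Need the cofactor coprime to 4675/85 = 55.
Checking s = 5, 6, … the first with gcd(s, 55) = 1 is s = 6, giving 510.

510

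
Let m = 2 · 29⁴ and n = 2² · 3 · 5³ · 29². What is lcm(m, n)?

max exponent per prime: 2² · 3 · 5³ · 29⁴ = 1060921500

1060921500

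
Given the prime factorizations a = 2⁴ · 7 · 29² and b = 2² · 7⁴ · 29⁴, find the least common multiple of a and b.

max exponent per prime: 2⁴ · 7⁴ · 29⁴ = 27170906896

27170906896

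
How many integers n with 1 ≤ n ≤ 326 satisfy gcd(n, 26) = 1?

26 = 2·13. Inclusion–exclusion on these primes:
326 − ⌊326/2⌋ − ⌊326/13⌋ + ⌊326/26⌋ = 150

150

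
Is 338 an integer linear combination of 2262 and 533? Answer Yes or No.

Yes

By Bézout, 2262s + 533t = 338 has integer solutions iff gcd(2262, 533) | 338.
Euclid: 2262 = 4·533 + 130; 533 = 4·130 + 13; 130 = 10·13 + 0. gcd = 13; 338 mod 13 = 0. Yes.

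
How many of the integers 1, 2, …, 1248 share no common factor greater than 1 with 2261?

954

2261 = 7·17·19. Inclusion–exclusion on these primes:
1248 − ⌊1248/7⌋ − ⌊1248/17⌋ − ⌊1248/19⌋ + ⌊1248/119⌋ + ⌊1248/133⌋ + ⌊1248/323⌋ − ⌊1248/2261⌋ = 954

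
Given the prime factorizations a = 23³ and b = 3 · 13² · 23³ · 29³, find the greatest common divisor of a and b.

12167

min exponent per shared prime: 23³ = 12167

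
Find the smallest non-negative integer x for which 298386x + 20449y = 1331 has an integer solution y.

137

Reduce mod 20449: 298386x ≡ 1331 (mod 20449). With g = gcd(298386, 20449) = 121 dividing 1331, divide through: 2466x ≡ 11 (mod 169).
Since gcd(2466, 169) = 1, x ≡ 11·(2466)⁻¹ ≡ 137 (mod 169). Smallest non-negative: 137.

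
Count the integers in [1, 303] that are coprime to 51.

51 = 3·17. Inclusion–exclusion on these primes:
303 − ⌊303/3⌋ − ⌊303/17⌋ + ⌊303/51⌋ = 190

190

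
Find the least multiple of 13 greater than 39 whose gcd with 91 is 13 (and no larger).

91 = 13·7. Any k with gcd(k, 91) = 13 is a multiple of 13, say 13s, with s coprime to 7.
Need s > 39/13, so s ≥ 4. First s ≥ 4 with gcd(s, 7) = 1 is s = 4. Thus k = 13·4 = 52.

52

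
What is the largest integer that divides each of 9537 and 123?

3

Euclid: 9537 = 77·123 + 66; 123 = 1·66 + 57; 66 = 1·57 + 9; 57 = 6·9 + 3; 9 = 3·3 + 0. Last nonzero remainder: 3.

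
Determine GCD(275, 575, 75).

25

gcd(275, 575): 575 = 2·275 + 25; 275 = 11·25 + 0 → 25
gcd(25, 75): 75 = 3·25 + 0 → 25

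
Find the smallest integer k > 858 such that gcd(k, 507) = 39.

507 = 39·13. Any k with gcd(k, 507) = 39 is a multiple of 39, say 39s, with s coprime to 13.
Need s > 858/39, so s ≥ 23. First s ≥ 23 with gcd(s, 13) = 1 is s = 23. Thus k = 39·23 = 897.

897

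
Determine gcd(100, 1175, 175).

25

gcd(100, 1175): 1175 = 11·100 + 75; 100 = 1·75 + 25; 75 = 3·25 + 0 → 25
gcd(25, 175): 175 = 7·25 + 0 → 25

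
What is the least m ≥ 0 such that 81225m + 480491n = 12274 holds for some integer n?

361

Euclid: 480491 = 5·81225 + 74366; 81225 = 1·74366 + 6859; 74366 = 10·6859 + 5776; 6859 = 1·5776 + 1083; 5776 = 5·1083 + 361; 1083 = 3·361 + 0 → gcd = 361; 12274 = 361·34.
Back-substitution yields 81225·(-420) + 480491·(71) = 361, so one solution is m = -420·34 = -14280, n = 71·34 = 2414.
Solutions in m differ by 480491/361 = 1331; the one in [0, 1331) is -14280 mod 1331 = 361.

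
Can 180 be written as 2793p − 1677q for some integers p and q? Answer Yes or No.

gcd(2793, 1677): 2793 = 1·1677 + 1116; 1677 = 1·1116 + 561; 1116 = 1·561 + 555; 561 = 1·555 + 6; 555 = 92·6 + 3; 6 = 2·3 + 0 → 3
3 divides 180, so a solution exists.

Yes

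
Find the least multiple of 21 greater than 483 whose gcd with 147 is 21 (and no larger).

Multiples of 21 above 483: 21·24, 21·25, … . Need the cofactor coprime to 147/21 = 7.
Checking s = 24, 25, … the first with gcd(s, 7) = 1 is s = 24, giving 504.

504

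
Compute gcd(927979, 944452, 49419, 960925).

927979 = 13² · 17² · 19; 944452 = 2² · 17² · 19 · 43; 49419 = 3² · 17² · 19; 960925 = 5² · 7 · 17² · 19
gcd takes min exponent of each prime: 17² · 19 = 5491

5491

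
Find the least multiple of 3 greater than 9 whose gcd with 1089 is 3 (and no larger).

12

1089 = 3·363. Any t with gcd(t, 1089) = 3 is a multiple of 3, say 3s, with s coprime to 363.
Need s > 9/3, so s ≥ 4. First s ≥ 4 with gcd(s, 363) = 1 is s = 4. Thus t = 3·4 = 12.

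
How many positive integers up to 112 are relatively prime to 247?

Prime factors of 247: 13, 19. Count integers ≤ 112 divisible by none of them.
By inclusion–exclusion: 112 − ⌊112/13⌋ − ⌊112/19⌋ + ⌊112/247⌋ = 99.

99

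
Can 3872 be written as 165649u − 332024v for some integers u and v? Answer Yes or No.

By Bézout, 165649u − 332024v = 3872 has integer solutions iff gcd(165649, 332024) | 3872.
Euclid: 332024 = 2·165649 + 726; 165649 = 228·726 + 121; 726 = 6·121 + 0. gcd = 121; 3872 mod 121 = 0. Yes.

Yes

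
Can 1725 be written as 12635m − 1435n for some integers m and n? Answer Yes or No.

By Bézout, 12635m − 1435n = 1725 has integer solutions iff gcd(12635, 1435) | 1725.
Euclid: 12635 = 8·1435 + 1155; 1435 = 1·1155 + 280; 1155 = 4·280 + 35; 280 = 8·35 + 0. gcd = 35; 1725 mod 35 = 10. No.

No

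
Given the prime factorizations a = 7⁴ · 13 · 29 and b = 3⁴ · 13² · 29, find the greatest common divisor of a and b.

min exponent per shared prime: 13 · 29 = 377

377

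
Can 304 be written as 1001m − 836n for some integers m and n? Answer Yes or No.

No

By Bézout, 1001m − 836n = 304 has integer solutions iff gcd(1001, 836) | 304.
Euclid: 1001 = 1·836 + 165; 836 = 5·165 + 11; 165 = 15·11 + 0. gcd = 11; 304 mod 11 = 7. No.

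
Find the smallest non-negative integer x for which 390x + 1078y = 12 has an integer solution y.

Euclid: 1078 = 2·390 + 298; 390 = 1·298 + 92; 298 = 3·92 + 22; 92 = 4·22 + 4; 22 = 5·4 + 2; 4 = 2·2 + 0 → gcd = 2; 12 = 2·6.
Back-substitution yields 390·(-246) + 1078·(89) = 2, so one solution is x = -246·6 = -1476, y = 89·6 = 534.
Solutions in x differ by 1078/2 = 539; the one in [0, 539) is -1476 mod 539 = 141.

141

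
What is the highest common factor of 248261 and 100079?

248261 = 13³ · 113
100079 = 7 · 17 · 29²
Common: 1 = 1

1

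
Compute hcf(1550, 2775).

Euclid: 2775 = 1·1550 + 1225; 1550 = 1·1225 + 325; 1225 = 3·325 + 250; 325 = 1·250 + 75; 250 = 3·75 + 25; 75 = 3·25 + 0. Last nonzero remainder: 25.

25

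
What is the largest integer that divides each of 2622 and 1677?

3

Euclid: 2622 = 1·1677 + 945; 1677 = 1·945 + 732; 945 = 1·732 + 213; 732 = 3·213 + 93; 213 = 2·93 + 27; 93 = 3·27 + 12; 27 = 2·12 + 3; 12 = 4·3 + 0. Last nonzero remainder: 3.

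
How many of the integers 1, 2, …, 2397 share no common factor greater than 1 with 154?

935

Prime factors of 154: 2, 7, 11. Count integers ≤ 2397 divisible by none of them.
By inclusion–exclusion: 2397 − ⌊2397/2⌋ − ⌊2397/7⌋ − ⌊2397/11⌋ + ⌊2397/14⌋ + ⌊2397/22⌋ + ⌊2397/77⌋ − ⌊2397/154⌋ = 935.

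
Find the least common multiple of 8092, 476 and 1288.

lcm(8092, 476) = 8092·476/gcd = 3851792/476 = 8092
lcm(8092, 1288) = 8092·1288/gcd = 10422496/28 = 372232

372232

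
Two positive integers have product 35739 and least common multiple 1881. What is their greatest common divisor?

19

From gcd × lcm = mn: gcd = 35739 / 1881 = 19.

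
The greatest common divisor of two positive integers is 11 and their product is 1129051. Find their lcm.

gcd·lcm = product, so lcm = 1129051/11 = 102641.

102641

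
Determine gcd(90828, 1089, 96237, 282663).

90828 = 2² · 3³ · 29²; 1089 = 3² · 11²; 96237 = 3² · 17² · 37; 282663 = 3³ · 19² · 29
gcd takes min exponent of each prime: 3² = 9

9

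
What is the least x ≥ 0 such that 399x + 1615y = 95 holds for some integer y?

65

Reduce mod 1615: 399x ≡ 95 (mod 1615). With g = gcd(399, 1615) = 19 dividing 95, divide through: 21x ≡ 5 (mod 85).
Since gcd(21, 85) = 1, x ≡ 5·(21)⁻¹ ≡ 65 (mod 85). Smallest non-negative: 65.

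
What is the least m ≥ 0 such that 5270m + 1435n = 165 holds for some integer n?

Euclid: 5270 = 3·1435 + 965; 1435 = 1·965 + 470; 965 = 2·470 + 25; 470 = 18·25 + 20; 25 = 1·20 + 5; 20 = 4·5 + 0 → gcd = 5; 165 = 5·33.
Back-substitution yields 5270·(58) + 1435·(-213) = 5, so one solution is m = 58·33 = 1914, n = -213·33 = -7029.
Solutions in m differ by 1435/5 = 287; the one in [0, 287) is 1914 mod 287 = 192.

192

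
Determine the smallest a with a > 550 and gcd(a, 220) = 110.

770

Multiples of 110 above 550: 110·6, 110·7, … . Need the cofactor coprime to 220/110 = 2.
Checking s = 6, 7, … the first with gcd(s, 2) = 1 is s = 7, giving 770.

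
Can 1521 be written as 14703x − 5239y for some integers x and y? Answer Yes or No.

Yes

gcd(14703, 5239): 14703 = 2·5239 + 4225; 5239 = 1·4225 + 1014; 4225 = 4·1014 + 169; 1014 = 6·169 + 0 → 169
169 divides 1521, so a solution exists.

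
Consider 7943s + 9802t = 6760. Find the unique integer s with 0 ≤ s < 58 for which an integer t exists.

Reduce mod 9802: 7943s ≡ 6760 (mod 9802). With g = gcd(7943, 9802) = 169 dividing 6760, divide through: 47s ≡ 40 (mod 58).
Since gcd(47, 58) = 1, s ≡ 40·(47)⁻¹ ≡ 28 (mod 58). Smallest non-negative: 28.

28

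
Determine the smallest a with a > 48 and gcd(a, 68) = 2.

68 = 2·34. Any a with gcd(a, 68) = 2 is a multiple of 2, say 2s, with s coprime to 34.
Need s > 48/2, so s ≥ 25. First s ≥ 25 with gcd(s, 34) = 1 is s = 25. Thus a = 2·25 = 50.

50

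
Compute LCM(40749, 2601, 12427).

5256621

40749 = 3 · 17² · 47; 2601 = 3² · 17²; 12427 = 17² · 43
lcm takes max exponent of each prime: 3² · 17² · 43 · 47 = 5256621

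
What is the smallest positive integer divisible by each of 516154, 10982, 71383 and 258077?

6710002

lcm(516154, 10982) = 516154·10982/gcd = 5668403228/10982 = 516154
lcm(516154, 71383) = 516154·71383/gcd = 36844620982/5491 = 6710002
lcm(6710002, 258077) = 6710002·258077/gcd = 1731697186154/258077 = 6710002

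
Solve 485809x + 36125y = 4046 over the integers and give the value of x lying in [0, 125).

94

Reduce mod 36125: 485809x ≡ 4046 (mod 36125). With g = gcd(485809, 36125) = 289 dividing 4046, divide through: 1681x ≡ 14 (mod 125).
Since gcd(1681, 125) = 1, x ≡ 14·(1681)⁻¹ ≡ 94 (mod 125). Smallest non-negative: 94.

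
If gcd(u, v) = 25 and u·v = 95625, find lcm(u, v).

3825

For any two positive integers, gcd × lcm equals their product. Hence lcm = 95625 / 25 = 3825.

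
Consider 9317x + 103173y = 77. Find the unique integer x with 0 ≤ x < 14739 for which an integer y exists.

12181

gcd(9317, 103173) = 7 (Euclid: 103173 = 11·9317 + 686; 9317 = 13·686 + 399; 686 = 1·399 + 287; 399 = 1·287 + 112; 287 = 2·112 + 63; 112 = 1·63 + 49; 63 = 1·49 + 14; 49 = 3·14 + 7; 14 = 2·7 + 0), and 7 | 77.
Extended Euclid: 9317·(6467) + 103173·(-584) = 7. Scale by 11: x₀ = 71137.
General solution x = x₀ + 14739t; reducing mod 14739 gives x = 12181 (and y = -1100).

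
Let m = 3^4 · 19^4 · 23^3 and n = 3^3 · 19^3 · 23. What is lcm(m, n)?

128434864167

max exponent per prime: 3^4 · 19^4 · 23^3 = 128434864167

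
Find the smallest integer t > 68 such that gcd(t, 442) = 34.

Multiples of 34 above 68: 34·3, 34·4, … . Need the cofactor coprime to 442/34 = 13.
Checking s = 3, 4, … the first with gcd(s, 13) = 1 is s = 3, giving 102.

102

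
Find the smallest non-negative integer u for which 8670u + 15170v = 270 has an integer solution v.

189

Reduce mod 15170: 8670u ≡ 270 (mod 15170). With g = gcd(8670, 15170) = 10 dividing 270, divide through: 867u ≡ 27 (mod 1517).
Since gcd(867, 1517) = 1, u ≡ 27·(867)⁻¹ ≡ 189 (mod 1517). Smallest non-negative: 189.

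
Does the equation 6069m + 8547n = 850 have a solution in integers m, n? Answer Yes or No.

No

gcd(6069, 8547): 8547 = 1·6069 + 2478; 6069 = 2·2478 + 1113; 2478 = 2·1113 + 252; 1113 = 4·252 + 105; 252 = 2·105 + 42; 105 = 2·42 + 21; 42 = 2·21 + 0 → 21
21 does not divide 850, so a solution does not exist.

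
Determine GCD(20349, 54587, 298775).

323

gcd(20349, 54587): 54587 = 2·20349 + 13889; 20349 = 1·13889 + 6460; 13889 = 2·6460 + 969; 6460 = 6·969 + 646; 969 = 1·646 + 323; 646 = 2·323 + 0 → 323
gcd(323, 298775): 298775 = 925·323 + 0 → 323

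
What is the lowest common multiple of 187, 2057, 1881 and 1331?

187 = 11 · 17; 2057 = 11² · 17; 1881 = 3² · 11 · 19; 1331 = 11³
lcm takes max exponent of each prime: 3² · 11³ · 17 · 19 = 3869217

3869217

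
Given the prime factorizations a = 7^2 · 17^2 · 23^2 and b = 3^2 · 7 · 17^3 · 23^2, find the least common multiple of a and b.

max exponent per prime: 3^2 · 7^2 · 17^3 · 23^2 = 1146148857

1146148857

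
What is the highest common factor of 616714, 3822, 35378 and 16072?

616714 = 2 · 7³ · 29 · 31; 3822 = 2 · 3 · 7² · 13; 35378 = 2 · 7² · 19²; 16072 = 2³ · 7² · 41
gcd takes min exponent of each prime: 2 · 7² = 98

98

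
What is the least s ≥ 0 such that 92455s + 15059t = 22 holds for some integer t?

Euclid: 92455 = 6·15059 + 2101; 15059 = 7·2101 + 352; 2101 = 5·352 + 341; 352 = 1·341 + 11; 341 = 31·11 + 0 → gcd = 11; 22 = 11·2.
Back-substitution yields 92455·(-43) + 15059·(264) = 11, so one solution is s = -43·2 = -86, t = 264·2 = 528.
Solutions in s differ by 15059/11 = 1369; the one in [0, 1369) is -86 mod 1369 = 1283.

1283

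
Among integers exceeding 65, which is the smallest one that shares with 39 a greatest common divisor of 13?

91

Multiples of 13 above 65: 13·6, 13·7, … . Need the cofactor coprime to 39/13 = 3.
Checking s = 6, 7, … the first with gcd(s, 3) = 1 is s = 7, giving 91.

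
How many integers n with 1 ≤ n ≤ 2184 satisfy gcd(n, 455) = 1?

1383

455 = 5·7·13. Inclusion–exclusion on these primes:
2184 − ⌊2184/5⌋ − ⌊2184/7⌋ − ⌊2184/13⌋ + ⌊2184/35⌋ + ⌊2184/65⌋ + ⌊2184/91⌋ − ⌊2184/455⌋ = 1383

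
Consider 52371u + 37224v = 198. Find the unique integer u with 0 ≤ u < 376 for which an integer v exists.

290

Reduce mod 37224: 52371u ≡ 198 (mod 37224). With g = gcd(52371, 37224) = 99 dividing 198, divide through: 529u ≡ 2 (mod 376).
Since gcd(529, 376) = 1, u ≡ 2·(529)⁻¹ ≡ 290 (mod 376). Smallest non-negative: 290.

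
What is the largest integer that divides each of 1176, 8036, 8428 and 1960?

1176 = 2³ · 3 · 7²; 8036 = 2² · 7² · 41; 8428 = 2² · 7² · 43; 1960 = 2³ · 5 · 7²
gcd takes min exponent of each prime: 2² · 7² = 196

196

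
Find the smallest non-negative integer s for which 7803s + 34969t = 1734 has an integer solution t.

54

gcd(7803, 34969) = 289 (Euclid: 34969 = 4·7803 + 3757; 7803 = 2·3757 + 289; 3757 = 13·289 + 0), and 289 | 1734.
Extended Euclid: 7803·(9) + 34969·(-2) = 289. Scale by 6: s₀ = 54.
General solution s = s₀ + 121k; reducing mod 121 gives s = 54 (and t = -12).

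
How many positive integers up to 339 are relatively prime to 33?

Prime factors of 33: 3, 11. Count integers ≤ 339 divisible by none of them.
By inclusion–exclusion: 339 − ⌊339/3⌋ − ⌊339/11⌋ + ⌊339/33⌋ = 206.

206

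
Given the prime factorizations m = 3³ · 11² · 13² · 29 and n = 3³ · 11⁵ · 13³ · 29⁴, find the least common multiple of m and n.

max exponent per prime: 3³ · 11⁵ · 13³ · 29⁴ = 6756927179162589

6756927179162589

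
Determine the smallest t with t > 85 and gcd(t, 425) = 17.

Multiples of 17 above 85: 17·6, 17·7, … . Need the cofactor coprime to 425/17 = 25.
Checking s = 6, 7, … the first with gcd(s, 25) = 1 is s = 6, giving 102.

102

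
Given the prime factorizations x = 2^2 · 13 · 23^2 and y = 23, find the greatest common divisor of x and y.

min exponent per shared prime: 23 = 23

23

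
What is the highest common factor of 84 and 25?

1

Euclid: 84 = 3·25 + 9; 25 = 2·9 + 7; 9 = 1·7 + 2; 7 = 3·2 + 1; 2 = 2·1 + 0. Last nonzero remainder: 1.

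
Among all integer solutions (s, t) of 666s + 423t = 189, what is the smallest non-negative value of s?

Euclid: 666 = 1·423 + 243; 423 = 1·243 + 180; 243 = 1·180 + 63; 180 = 2·63 + 54; 63 = 1·54 + 9; 54 = 6·9 + 0 → gcd = 9; 189 = 9·21.
Back-substitution yields 666·(7) + 423·(-11) = 9, so one solution is s = 7·21 = 147, t = -11·21 = -231.
Solutions in s differ by 423/9 = 47; the one in [0, 47) is 147 mod 47 = 6.

6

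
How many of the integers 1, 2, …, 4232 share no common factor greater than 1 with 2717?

3366

Prime factors of 2717: 11, 13, 19. Count integers ≤ 4232 divisible by none of them.
By inclusion–exclusion: 4232 − ⌊4232/11⌋ − ⌊4232/13⌋ − ⌊4232/19⌋ + ⌊4232/143⌋ + ⌊4232/209⌋ + ⌊4232/247⌋ − ⌊4232/2717⌋ = 3366.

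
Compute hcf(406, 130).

2

406 = 2 · 7 · 29
130 = 2 · 5 · 13
Common: 2 = 2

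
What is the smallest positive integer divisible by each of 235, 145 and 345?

lcm(235, 145) = 235·145/gcd = 34075/5 = 6815
lcm(6815, 345) = 6815·345/gcd = 2351175/5 = 470235

470235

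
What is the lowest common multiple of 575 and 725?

16675

gcd first: 725 = 1·575 + 150; 575 = 3·150 + 125; 150 = 1·125 + 25; 125 = 5·25 + 0 → gcd = 25
lcm = 575·725/gcd = 416875/25 = 16675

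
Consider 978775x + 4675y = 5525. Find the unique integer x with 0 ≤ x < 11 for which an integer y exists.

Euclid: 978775 = 209·4675 + 1700; 4675 = 2·1700 + 1275; 1700 = 1·1275 + 425; 1275 = 3·425 + 0 → gcd = 425; 5525 = 425·13.
Back-substitution yields 978775·(3) + 4675·(-628) = 425, so one solution is x = 3·13 = 39, y = -628·13 = -8164.
Solutions in x differ by 4675/425 = 11; the one in [0, 11) is 39 mod 11 = 6.

6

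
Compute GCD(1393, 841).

1

1393 = 7 · 199
841 = 29²
Common: 1 = 1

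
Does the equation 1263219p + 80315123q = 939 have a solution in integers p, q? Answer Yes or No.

No

By Bézout, 1263219p + 80315123q = 939 has integer solutions iff gcd(1263219, 80315123) | 939.
Euclid: 80315123 = 63·1263219 + 732326; 1263219 = 1·732326 + 530893; 732326 = 1·530893 + 201433; 530893 = 2·201433 + 128027; 201433 = 1·128027 + 73406; 128027 = 1·73406 + 54621; 73406 = 1·54621 + 18785; 54621 = 2·18785 + 17051; 18785 = 1·17051 + 1734; 17051 = 9·1734 + 1445; 1734 = 1·1445 + 289; 1445 = 5·289 + 0. gcd = 289; 939 mod 289 = 72. No.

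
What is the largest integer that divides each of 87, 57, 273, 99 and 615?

gcd(87, 57): 87 = 1·57 + 30; 57 = 1·30 + 27; 30 = 1·27 + 3; 27 = 9·3 + 0 → 3
gcd(3, 273): 273 = 91·3 + 0 → 3
gcd(3, 99): 99 = 33·3 + 0 → 3
gcd(3, 615): 615 = 205·3 + 0 → 3

3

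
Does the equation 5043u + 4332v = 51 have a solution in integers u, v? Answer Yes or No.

gcd(5043, 4332): 5043 = 1·4332 + 711; 4332 = 6·711 + 66; 711 = 10·66 + 51; 66 = 1·51 + 15; 51 = 3·15 + 6; 15 = 2·6 + 3; 6 = 2·3 + 0 → 3
3 divides 51, so a solution exists.

Yes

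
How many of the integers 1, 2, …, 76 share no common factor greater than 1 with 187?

Prime factors of 187: 11, 17. Count integers ≤ 76 divisible by none of them.
By inclusion–exclusion: 76 − ⌊76/11⌋ − ⌊76/17⌋ + ⌊76/187⌋ = 66.

66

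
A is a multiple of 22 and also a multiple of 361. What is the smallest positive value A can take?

7942

gcd first: 361 = 16·22 + 9; 22 = 2·9 + 4; 9 = 2·4 + 1; 4 = 4·1 + 0 → gcd = 1
lcm = 22·361/gcd = 7942/1 = 7942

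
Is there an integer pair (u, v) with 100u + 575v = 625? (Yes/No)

gcd(100, 575): 575 = 5·100 + 75; 100 = 1·75 + 25; 75 = 3·25 + 0 → 25
25 divides 625, so a solution exists.

Yes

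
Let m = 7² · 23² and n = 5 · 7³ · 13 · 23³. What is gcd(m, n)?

25921

min exponent per shared prime: 7² · 23² = 25921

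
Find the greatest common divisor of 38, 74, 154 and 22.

2

gcd(38, 74): 74 = 1·38 + 36; 38 = 1·36 + 2; 36 = 18·2 + 0 → 2
gcd(2, 154): 154 = 77·2 + 0 → 2
gcd(2, 22): 22 = 11·2 + 0 → 2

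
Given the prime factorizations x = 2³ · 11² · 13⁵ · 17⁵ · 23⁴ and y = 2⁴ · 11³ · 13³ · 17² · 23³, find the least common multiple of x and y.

max exponent per prime: 2⁴ · 11³ · 13⁵ · 17⁵ · 23⁴ = 3141743683681909127536

3141743683681909127536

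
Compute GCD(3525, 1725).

75

3525 = 3 · 5² · 47
1725 = 3 · 5² · 23
Common: 3 · 5² = 75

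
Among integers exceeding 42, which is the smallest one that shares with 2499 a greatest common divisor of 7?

56

gcd(t, 2499) = 7 forces 7 | t; write t = 7s. Then gcd(7s, 7·357) = 7·gcd(s, 357), so need gcd(s, 357) = 1.
7s > 42 gives s ≥ 7. The least s ≥ 7 coprime to 357 is 8, so t = 7·8 = 56.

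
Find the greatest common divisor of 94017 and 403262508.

363

Euclid: 403262508 = 4289·94017 + 23595; 94017 = 3·23595 + 23232; 23595 = 1·23232 + 363; 23232 = 64·363 + 0. Last nonzero remainder: 363.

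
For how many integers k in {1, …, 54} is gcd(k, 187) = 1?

Prime factors of 187: 11, 17. Count integers ≤ 54 divisible by none of them.
By inclusion–exclusion: 54 − ⌊54/11⌋ − ⌊54/17⌋ + ⌊54/187⌋ = 47.

47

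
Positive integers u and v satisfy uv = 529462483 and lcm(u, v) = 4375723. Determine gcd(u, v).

121

gcd·lcm = product, so gcd = 529462483/4375723 = 121.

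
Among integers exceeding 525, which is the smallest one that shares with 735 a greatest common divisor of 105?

Multiples of 105 above 525: 105·6, 105·7, … . Need the cofactor coprime to 735/105 = 7.
Checking s = 6, 7, … the first with gcd(s, 7) = 1 is s = 6, giving 630.

630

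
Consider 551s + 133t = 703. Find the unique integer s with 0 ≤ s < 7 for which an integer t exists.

Reduce mod 133: 551s ≡ 703 (mod 133). With g = gcd(551, 133) = 19 dividing 703, divide through: 29s ≡ 37 (mod 7).
Since gcd(29, 7) = 1, s ≡ 37·(29)⁻¹ ≡ 2 (mod 7). Smallest non-negative: 2.

2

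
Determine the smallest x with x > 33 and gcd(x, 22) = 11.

55

Multiples of 11 above 33: 11·4, 11·5, … . Need the cofactor coprime to 22/11 = 2.
Checking s = 4, 5, … the first with gcd(s, 2) = 1 is s = 5, giving 55.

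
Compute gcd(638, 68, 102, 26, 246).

gcd(638, 68): 638 = 9·68 + 26; 68 = 2·26 + 16; 26 = 1·16 + 10; 16 = 1·10 + 6; 10 = 1·6 + 4; 6 = 1·4 + 2; 4 = 2·2 + 0 → 2
gcd(2, 102): 102 = 51·2 + 0 → 2
gcd(2, 26): 26 = 13·2 + 0 → 2
gcd(2, 246): 246 = 123·2 + 0 → 2

2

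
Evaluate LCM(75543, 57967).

25911249

75543 = 3 · 13² · 149; 57967 = 7³ · 13²
max exponents: 3 · 7³ · 13² · 149 = 25911249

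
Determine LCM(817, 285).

gcd first: 817 = 2·285 + 247; 285 = 1·247 + 38; 247 = 6·38 + 19; 38 = 2·19 + 0 → gcd = 19
lcm = 817·285/gcd = 232845/19 = 12255

12255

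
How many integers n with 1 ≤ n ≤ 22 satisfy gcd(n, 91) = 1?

18

Prime factors of 91: 7, 13. Count integers ≤ 22 divisible by none of them.
By inclusion–exclusion: 22 − ⌊22/7⌋ − ⌊22/13⌋ + ⌊22/91⌋ = 18.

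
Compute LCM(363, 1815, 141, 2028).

57666180

363 = 3 · 11²; 1815 = 3 · 5 · 11²; 141 = 3 · 47; 2028 = 2² · 3 · 13²
lcm takes max exponent of each prime: 2² · 3 · 5 · 11² · 13² · 47 = 57666180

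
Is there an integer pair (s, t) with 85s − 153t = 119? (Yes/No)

By Bézout, 85s − 153t = 119 has integer solutions iff gcd(85, 153) | 119.
Euclid: 153 = 1·85 + 68; 85 = 1·68 + 17; 68 = 4·17 + 0. gcd = 17; 119 mod 17 = 0. Yes.

Yes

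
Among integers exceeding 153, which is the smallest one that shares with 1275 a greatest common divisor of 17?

gcd(t, 1275) = 17 forces 17 | t; write t = 17s. Then gcd(17s, 17·75) = 17·gcd(s, 75), so need gcd(s, 75) = 1.
17s > 153 gives s ≥ 10. The least s ≥ 10 coprime to 75 is 11, so t = 17·11 = 187.

187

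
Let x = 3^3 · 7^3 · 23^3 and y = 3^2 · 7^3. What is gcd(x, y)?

3087

min exponent per shared prime: 3^2 · 7^3 = 3087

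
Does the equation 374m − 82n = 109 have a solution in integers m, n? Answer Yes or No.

No

gcd(374, 82): 374 = 4·82 + 46; 82 = 1·46 + 36; 46 = 1·36 + 10; 36 = 3·10 + 6; 10 = 1·6 + 4; 6 = 1·4 + 2; 4 = 2·2 + 0 → 2
2 does not divide 109, so a solution does not exist.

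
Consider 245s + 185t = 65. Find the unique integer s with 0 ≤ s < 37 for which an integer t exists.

35

Reduce mod 185: 245s ≡ 65 (mod 185). With g = gcd(245, 185) = 5 dividing 65, divide through: 49s ≡ 13 (mod 37).
Since gcd(49, 37) = 1, s ≡ 13·(49)⁻¹ ≡ 35 (mod 37). Smallest non-negative: 35.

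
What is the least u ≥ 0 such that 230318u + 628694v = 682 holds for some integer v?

24447

Reduce mod 628694: 230318u ≡ 682 (mod 628694). With g = gcd(230318, 628694) = 22 dividing 682, divide through: 10469u ≡ 31 (mod 28577).
Since gcd(10469, 28577) = 1, u ≡ 31·(10469)⁻¹ ≡ 24447 (mod 28577). Smallest non-negative: 24447.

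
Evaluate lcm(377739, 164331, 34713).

377739 = 3² · 19 · 47²; 164331 = 3² · 19 · 31²; 34713 = 3² · 7 · 19 · 29
lcm takes max exponent of each prime: 3² · 7 · 19 · 29 · 31² · 47² = 73690457337

73690457337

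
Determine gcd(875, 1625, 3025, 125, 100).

gcd(875, 1625): 1625 = 1·875 + 750; 875 = 1·750 + 125; 750 = 6·125 + 0 → 125
gcd(125, 3025): 3025 = 24·125 + 25; 125 = 5·25 + 0 → 25
gcd(25, 125): 125 = 5·25 + 0 → 25
gcd(25, 100): 100 = 4·25 + 0 → 25

25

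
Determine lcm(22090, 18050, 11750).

22090 = 2 · 5 · 47²; 18050 = 2 · 5² · 19²; 11750 = 2 · 5³ · 47
lcm takes max exponent of each prime: 2 · 5³ · 19² · 47² = 199362250

199362250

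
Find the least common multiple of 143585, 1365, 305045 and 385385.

143585 = 5 · 13 · 47²; 1365 = 3 · 5 · 7 · 13; 305045 = 5 · 13² · 19²; 385385 = 5 · 7² · 11² · 13
lcm takes max exponent of each prime: 3 · 5 · 7² · 11² · 13² · 19² · 47² = 11985670431735

11985670431735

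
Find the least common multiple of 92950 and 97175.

2137850

gcd first: 97175 = 1·92950 + 4225; 92950 = 22·4225 + 0 → gcd = 4225
lcm = 92950·97175/gcd = 9032416250/4225 = 2137850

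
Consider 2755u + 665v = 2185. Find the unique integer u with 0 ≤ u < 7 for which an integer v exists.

Reduce mod 665: 2755u ≡ 2185 (mod 665). With g = gcd(2755, 665) = 95 dividing 2185, divide through: 29u ≡ 23 (mod 7).
Since gcd(29, 7) = 1, u ≡ 23·(29)⁻¹ ≡ 2 (mod 7). Smallest non-negative: 2.

2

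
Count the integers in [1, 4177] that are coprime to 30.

30 = 2·3·5. Inclusion–exclusion on these primes:
4177 − ⌊4177/2⌋ − ⌊4177/3⌋ − ⌊4177/5⌋ + ⌊4177/6⌋ + ⌊4177/10⌋ + ⌊4177/15⌋ − ⌊4177/30⌋ = 1114

1114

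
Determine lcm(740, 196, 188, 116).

lcm(740, 196) = 740·196/gcd = 145040/4 = 36260
lcm(36260, 188) = 36260·188/gcd = 6816880/4 = 1704220
lcm(1704220, 116) = 1704220·116/gcd = 197689520/4 = 49422380

49422380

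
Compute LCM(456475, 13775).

456475 = 5² · 19 · 31²; 13775 = 5² · 19 · 29
max exponents: 5² · 19 · 29 · 31² = 13237775

13237775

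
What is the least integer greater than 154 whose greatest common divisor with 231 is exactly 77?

308

231 = 77·3. Any m with gcd(m, 231) = 77 is a multiple of 77, say 77s, with s coprime to 3.
Need s > 154/77, so s ≥ 3. First s ≥ 3 with gcd(s, 3) = 1 is s = 4. Thus m = 77·4 = 308.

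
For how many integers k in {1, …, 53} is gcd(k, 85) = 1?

40

85 = 5·17. Inclusion–exclusion on these primes:
53 − ⌊53/5⌋ − ⌊53/17⌋ + ⌊53/85⌋ = 40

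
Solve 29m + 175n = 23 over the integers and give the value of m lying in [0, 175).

37

gcd(29, 175) = 1 (Euclid: 175 = 6·29 + 1; 29 = 29·1 + 0), and 1 | 23.
Extended Euclid: 29·(-6) + 175·(1) = 1. Scale by 23: m₀ = -138.
General solution m = m₀ + 175t; reducing mod 175 gives m = 37 (and n = -6).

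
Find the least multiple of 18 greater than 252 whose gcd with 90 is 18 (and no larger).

90 = 18·5. Any k with gcd(k, 90) = 18 is a multiple of 18, say 18s, with s coprime to 5.
Need s > 252/18, so s ≥ 15. First s ≥ 15 with gcd(s, 5) = 1 is s = 16. Thus k = 18·16 = 288.

288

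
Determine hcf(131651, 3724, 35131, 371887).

19

gcd(131651, 3724): 131651 = 35·3724 + 1311; 3724 = 2·1311 + 1102; 1311 = 1·1102 + 209; 1102 = 5·209 + 57; 209 = 3·57 + 38; 57 = 1·38 + 19; 38 = 2·19 + 0 → 19
gcd(19, 35131): 35131 = 1849·19 + 0 → 19
gcd(19, 371887): 371887 = 19573·19 + 0 → 19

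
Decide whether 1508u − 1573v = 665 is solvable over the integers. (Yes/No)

No

gcd(1508, 1573): 1573 = 1·1508 + 65; 1508 = 23·65 + 13; 65 = 5·13 + 0 → 13
13 does not divide 665, so a solution does not exist.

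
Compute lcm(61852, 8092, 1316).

17875228

61852 = 2² · 7 · 47²; 8092 = 2² · 7 · 17²; 1316 = 2² · 7 · 47
lcm takes max exponent of each prime: 2² · 7 · 17² · 47² = 17875228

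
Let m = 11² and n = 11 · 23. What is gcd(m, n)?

11

min exponent per shared prime: 11 = 11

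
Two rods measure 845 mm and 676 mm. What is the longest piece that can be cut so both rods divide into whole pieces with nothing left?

169

845 = 5 · 13²
676 = 2² · 13²
Common: 13² = 169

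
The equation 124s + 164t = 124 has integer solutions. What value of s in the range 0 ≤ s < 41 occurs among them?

Reduce mod 164: 124s ≡ 124 (mod 164). With g = gcd(124, 164) = 4 dividing 124, divide through: 31s ≡ 31 (mod 41).
Since gcd(31, 41) = 1, s ≡ 31·(31)⁻¹ ≡ 1 (mod 41). Smallest non-negative: 1.

1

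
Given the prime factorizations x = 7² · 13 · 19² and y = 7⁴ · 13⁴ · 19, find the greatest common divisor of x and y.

12103

min exponent per shared prime: 7² · 13 · 19 = 12103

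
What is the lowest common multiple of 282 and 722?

gcd first: 722 = 2·282 + 158; 282 = 1·158 + 124; 158 = 1·124 + 34; 124 = 3·34 + 22; 34 = 1·22 + 12; 22 = 1·12 + 10; 12 = 1·10 + 2; 10 = 5·2 + 0 → gcd = 2
lcm = 282·722/gcd = 203604/2 = 101802

101802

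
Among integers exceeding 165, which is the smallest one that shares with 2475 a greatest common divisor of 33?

231

Multiples of 33 above 165: 33·6, 33·7, … . Need the cofactor coprime to 2475/33 = 75.
Checking s = 6, 7, … the first with gcd(s, 75) = 1 is s = 7, giving 231.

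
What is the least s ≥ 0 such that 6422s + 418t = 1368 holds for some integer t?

9

Reduce mod 418: 6422s ≡ 1368 (mod 418). With g = gcd(6422, 418) = 38 dividing 1368, divide through: 169s ≡ 36 (mod 11).
Since gcd(169, 11) = 1, s ≡ 36·(169)⁻¹ ≡ 9 (mod 11). Smallest non-negative: 9.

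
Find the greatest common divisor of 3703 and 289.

1

3703 = 7 · 23²
289 = 17²
Common: 1 = 1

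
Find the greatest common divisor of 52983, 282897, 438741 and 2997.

gcd(52983, 282897): 282897 = 5·52983 + 17982; 52983 = 2·17982 + 17019; 17982 = 1·17019 + 963; 17019 = 17·963 + 648; 963 = 1·648 + 315; 648 = 2·315 + 18; 315 = 17·18 + 9; 18 = 2·9 + 0 → 9
gcd(9, 438741): 438741 = 48749·9 + 0 → 9
gcd(9, 2997): 2997 = 333·9 + 0 → 9

9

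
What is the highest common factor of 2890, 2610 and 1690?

10

gcd(2890, 2610): 2890 = 1·2610 + 280; 2610 = 9·280 + 90; 280 = 3·90 + 10; 90 = 9·10 + 0 → 10
gcd(10, 1690): 1690 = 169·10 + 0 → 10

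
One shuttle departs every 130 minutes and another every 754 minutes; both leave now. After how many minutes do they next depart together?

3770

130 = 2 · 5 · 13; 754 = 2 · 13 · 29
max exponents: 2 · 5 · 13 · 29 = 3770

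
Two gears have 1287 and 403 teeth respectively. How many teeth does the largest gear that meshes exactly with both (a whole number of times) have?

13

1287 = 3² · 11 · 13
403 = 13 · 31
Common: 13 = 13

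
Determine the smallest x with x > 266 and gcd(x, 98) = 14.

gcd(x, 98) = 14 forces 14 | x; write x = 14s. Then gcd(14s, 14·7) = 14·gcd(s, 7), so need gcd(s, 7) = 1.
14s > 266 gives s ≥ 20. The least s ≥ 20 coprime to 7 is 20, so x = 14·20 = 280.

280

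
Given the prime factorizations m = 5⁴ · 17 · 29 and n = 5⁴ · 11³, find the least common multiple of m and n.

410114375

max exponent per prime: 5⁴ · 11³ · 17 · 29 = 410114375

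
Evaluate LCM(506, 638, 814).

542938

lcm(506, 638) = 506·638/gcd = 322828/22 = 14674
lcm(14674, 814) = 14674·814/gcd = 11944636/22 = 542938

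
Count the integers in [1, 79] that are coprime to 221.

69

Prime factors of 221: 13, 17. Count integers ≤ 79 divisible by none of them.
By inclusion–exclusion: 79 − ⌊79/13⌋ − ⌊79/17⌋ + ⌊79/221⌋ = 69.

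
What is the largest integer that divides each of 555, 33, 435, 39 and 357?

555 = 3 · 5 · 37; 33 = 3 · 11; 435 = 3 · 5 · 29; 39 = 3 · 13; 357 = 3 · 7 · 17
gcd takes min exponent of each prime: 3 = 3

3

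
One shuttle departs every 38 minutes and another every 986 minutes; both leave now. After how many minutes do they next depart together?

18734

gcd first: 986 = 25·38 + 36; 38 = 1·36 + 2; 36 = 18·2 + 0 → gcd = 2
lcm = 38·986/gcd = 37468/2 = 18734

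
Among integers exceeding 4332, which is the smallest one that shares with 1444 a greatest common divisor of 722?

5054

gcd(m, 1444) = 722 forces 722 | m; write m = 722s. Then gcd(722s, 722·2) = 722·gcd(s, 2), so need gcd(s, 2) = 1.
722s > 4332 gives s ≥ 7. The least s ≥ 7 coprime to 2 is 7, so m = 722·7 = 5054.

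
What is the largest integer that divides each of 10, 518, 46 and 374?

gcd(10, 518): 518 = 51·10 + 8; 10 = 1·8 + 2; 8 = 4·2 + 0 → 2
gcd(2, 46): 46 = 23·2 + 0 → 2
gcd(2, 374): 374 = 187·2 + 0 → 2

2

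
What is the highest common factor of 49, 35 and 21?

49 = 7²; 35 = 5 · 7; 21 = 3 · 7
gcd takes min exponent of each prime: 7 = 7

7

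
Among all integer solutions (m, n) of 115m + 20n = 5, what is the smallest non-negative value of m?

3

Reduce mod 20: 115m ≡ 5 (mod 20). With g = gcd(115, 20) = 5 dividing 5, divide through: 23m ≡ 1 (mod 4).
Since gcd(23, 4) = 1, m ≡ 1·(23)⁻¹ ≡ 3 (mod 4). Smallest non-negative: 3.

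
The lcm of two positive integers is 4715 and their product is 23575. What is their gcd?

5

From gcd × lcm = uv: gcd = 23575 / 4715 = 5.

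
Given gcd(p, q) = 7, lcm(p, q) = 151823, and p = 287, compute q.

p·q = gcd·lcm = 7·151823 = 1062761, so q = 1062761/287 = 3703.

3703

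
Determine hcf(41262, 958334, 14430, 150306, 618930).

41262 = 2 · 3 · 13 · 23²; 958334 = 2 · 13 · 29 · 31 · 41; 14430 = 2 · 3 · 5 · 13 · 37; 150306 = 2 · 3 · 13 · 41 · 47; 618930 = 2 · 3² · 5 · 13 · 23²
gcd takes min exponent of each prime: 2 · 13 = 26

26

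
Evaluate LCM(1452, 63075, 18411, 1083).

187352177100

lcm(1452, 63075) = 1452·63075/gcd = 91584900/3 = 30528300
lcm(30528300, 18411) = 30528300·18411/gcd = 562056531300/3 = 187352177100
lcm(187352177100, 1083) = 187352177100·1083/gcd = 202902407799300/1083 = 187352177100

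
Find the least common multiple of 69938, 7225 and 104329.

631190450

69938 = 2 · 11² · 17²; 7225 = 5² · 17²; 104329 = 17² · 19²
lcm takes max exponent of each prime: 2 · 5² · 11² · 17² · 19² = 631190450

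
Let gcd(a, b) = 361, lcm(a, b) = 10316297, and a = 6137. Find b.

606841

Using ab = gcd(a,b)·lcm(a,b) = 361·10316297 = 3724183217, we get b = 3724183217/6137 = 606841.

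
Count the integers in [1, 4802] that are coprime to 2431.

3793

2431 = 11·13·17. Inclusion–exclusion on these primes:
4802 − ⌊4802/11⌋ − ⌊4802/13⌋ − ⌊4802/17⌋ + ⌊4802/143⌋ + ⌊4802/187⌋ + ⌊4802/221⌋ − ⌊4802/2431⌋ = 3793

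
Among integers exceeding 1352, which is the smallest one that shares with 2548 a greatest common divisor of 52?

1404

Multiples of 52 above 1352: 52·27, 52·28, … . Need the cofactor coprime to 2548/52 = 49.
Checking s = 27, 28, … the first with gcd(s, 49) = 1 is s = 27, giving 1404.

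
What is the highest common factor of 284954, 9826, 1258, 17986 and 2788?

34

gcd(284954, 9826): 284954 = 29·9826 + 0 → 9826
gcd(9826, 1258): 9826 = 7·1258 + 1020; 1258 = 1·1020 + 238; 1020 = 4·238 + 68; 238 = 3·68 + 34; 68 = 2·34 + 0 → 34
gcd(34, 17986): 17986 = 529·34 + 0 → 34
gcd(34, 2788): 2788 = 82·34 + 0 → 34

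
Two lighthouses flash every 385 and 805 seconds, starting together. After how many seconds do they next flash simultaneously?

385 = 5 · 7 · 11; 805 = 5 · 7 · 23
max exponents: 5 · 7 · 11 · 23 = 8855

8855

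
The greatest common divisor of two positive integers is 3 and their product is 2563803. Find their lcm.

Since gcd(p,q)·lcm(p,q) = pq, lcm = 2563803/3 = 854601.

854601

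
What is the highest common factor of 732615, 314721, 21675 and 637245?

gcd(732615, 314721): 732615 = 2·314721 + 103173; 314721 = 3·103173 + 5202; 103173 = 19·5202 + 4335; 5202 = 1·4335 + 867; 4335 = 5·867 + 0 → 867
gcd(867, 21675): 21675 = 25·867 + 0 → 867
gcd(867, 637245): 637245 = 735·867 + 0 → 867

867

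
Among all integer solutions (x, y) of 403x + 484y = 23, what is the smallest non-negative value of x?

173

Reduce mod 484: 403x ≡ 23 (mod 484). With g = gcd(403, 484) = 1 dividing 23, divide through: 403x ≡ 23 (mod 484).
Since gcd(403, 484) = 1, x ≡ 23·(403)⁻¹ ≡ 173 (mod 484). Smallest non-negative: 173.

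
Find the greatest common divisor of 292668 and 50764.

292668 = 2² · 3 · 29³
50764 = 2² · 7³ · 37
Common: 2² = 4

4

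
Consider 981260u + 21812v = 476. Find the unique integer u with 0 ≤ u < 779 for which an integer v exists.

232

Euclid: 981260 = 44·21812 + 21532; 21812 = 1·21532 + 280; 21532 = 76·280 + 252; 280 = 1·252 + 28; 252 = 9·28 + 0 → gcd = 28; 476 = 28·17.
Back-substitution yields 981260·(-78) + 21812·(3509) = 28, so one solution is u = -78·17 = -1326, v = 3509·17 = 59653.
Solutions in u differ by 21812/28 = 779; the one in [0, 779) is -1326 mod 779 = 232.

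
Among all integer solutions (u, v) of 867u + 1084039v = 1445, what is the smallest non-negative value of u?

gcd(867, 1084039) = 289 (Euclid: 1084039 = 1250·867 + 289; 867 = 3·289 + 0), and 289 | 1445.
Extended Euclid: 867·(-1250) + 1084039·(1) = 289. Scale by 5: u₀ = -6250.
General solution u = u₀ + 3751t; reducing mod 3751 gives u = 1252 (and v = -1).

1252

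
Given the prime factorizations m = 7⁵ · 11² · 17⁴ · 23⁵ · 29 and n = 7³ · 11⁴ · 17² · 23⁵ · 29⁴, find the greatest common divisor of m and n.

min exponent per shared prime: 7³ · 11² · 17² · 23⁵ · 29 = 2238795942316549

2238795942316549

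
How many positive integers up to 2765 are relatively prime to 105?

1264

Prime factors of 105: 3, 5, 7. Count integers ≤ 2765 divisible by none of them.
By inclusion–exclusion: 2765 − ⌊2765/3⌋ − ⌊2765/5⌋ − ⌊2765/7⌋ + ⌊2765/15⌋ + ⌊2765/21⌋ + ⌊2765/35⌋ − ⌊2765/105⌋ = 1264.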